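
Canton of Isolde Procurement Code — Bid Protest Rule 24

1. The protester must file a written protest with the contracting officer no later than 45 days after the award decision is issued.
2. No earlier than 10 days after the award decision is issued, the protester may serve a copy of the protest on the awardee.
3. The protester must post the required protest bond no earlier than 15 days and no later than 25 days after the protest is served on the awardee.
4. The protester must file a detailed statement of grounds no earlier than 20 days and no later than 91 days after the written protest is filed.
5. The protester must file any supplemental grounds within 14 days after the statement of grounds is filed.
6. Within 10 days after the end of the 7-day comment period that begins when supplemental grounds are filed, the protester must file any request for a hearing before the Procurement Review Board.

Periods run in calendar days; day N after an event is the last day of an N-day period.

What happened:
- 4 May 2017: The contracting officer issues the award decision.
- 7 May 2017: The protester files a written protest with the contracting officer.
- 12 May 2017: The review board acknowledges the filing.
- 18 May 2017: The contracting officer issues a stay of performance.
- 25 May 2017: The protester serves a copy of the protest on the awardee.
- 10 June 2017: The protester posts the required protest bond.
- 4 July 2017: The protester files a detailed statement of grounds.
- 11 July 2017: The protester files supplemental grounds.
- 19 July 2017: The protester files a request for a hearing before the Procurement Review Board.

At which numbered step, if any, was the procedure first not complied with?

None — every step was satisfied

Step 1: 45 days after 4 May 2017 (when the award decision is issued) is 18 June 2017; done 7 May 2017 — timely.
Step 2: the earliest permitted date is 10 days after 4 May 2017 (when the award decision is issued), i.e. 14 May 2017; 25 May 2017 is on or after that date.
Step 3: the window is 15–25 days after 25 May 2017 (when the protest is served on the awardee), so 9 June 2017 through 19 June 2017; done 10 June 2017, which is between those dates.
Step 4: the window is 20–91 days after 7 May 2017 (when the written protest is filed), so 27 May 2017 through 6 August 2017; 4 July 2017 falls inside that range.
Step 5: 14 days after 4 July 2017 (when the statement of grounds is filed) is 18 July 2017; completed 11 July 2017, before the deadline.
Step 6: 10 days after 18 July 2017 (end of the 7-day comment period, which began when supplemental grounds are filed on 11 July 2017) is 28 July 2017; 19 July 2017 is within that limit.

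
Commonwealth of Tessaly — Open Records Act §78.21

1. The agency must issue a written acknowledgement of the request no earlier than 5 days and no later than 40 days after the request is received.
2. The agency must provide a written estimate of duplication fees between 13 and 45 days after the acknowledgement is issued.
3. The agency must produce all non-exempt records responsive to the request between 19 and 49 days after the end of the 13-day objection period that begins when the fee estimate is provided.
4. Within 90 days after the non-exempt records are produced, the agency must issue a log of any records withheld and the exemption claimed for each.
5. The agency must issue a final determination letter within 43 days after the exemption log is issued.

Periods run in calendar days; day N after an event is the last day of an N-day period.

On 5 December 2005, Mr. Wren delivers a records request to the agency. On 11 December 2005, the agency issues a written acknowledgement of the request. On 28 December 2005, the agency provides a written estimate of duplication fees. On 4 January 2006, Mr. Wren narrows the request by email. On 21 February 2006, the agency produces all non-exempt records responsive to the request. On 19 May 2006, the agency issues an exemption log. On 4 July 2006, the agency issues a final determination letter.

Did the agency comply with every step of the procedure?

No

Step 1 — 5 and 40 days from 5 December 2005 (when the request is received) are 10 December 2005 and 14 January 2006 respectively; 11 December 2005 falls inside that range.
Step 2 — 13 and 45 days from 11 December 2005 (when the acknowledgement is issued) are 24 December 2005 and 25 January 2006 respectively; done 28 December 2005, which is between those dates.
Step 3 — 19 and 49 days from 10 January 2006 (end of the 13-day objection period, which began when the fee estimate is provided on 28 December 2005) are 29 January 2006 and 28 February 2006 respectively; done 21 February 2006 — within the window.
Step 4 — counting 90 days from 21 February 2006 (when the non-exempt records are produced) gives a deadline of 22 May 2006; 19 May 2006 is within that limit.
Step 5 — counting 43 days from 19 May 2006 (when the exemption log is issued) gives a deadline of 1 July 2006; done 4 July 2006 — 3 days late.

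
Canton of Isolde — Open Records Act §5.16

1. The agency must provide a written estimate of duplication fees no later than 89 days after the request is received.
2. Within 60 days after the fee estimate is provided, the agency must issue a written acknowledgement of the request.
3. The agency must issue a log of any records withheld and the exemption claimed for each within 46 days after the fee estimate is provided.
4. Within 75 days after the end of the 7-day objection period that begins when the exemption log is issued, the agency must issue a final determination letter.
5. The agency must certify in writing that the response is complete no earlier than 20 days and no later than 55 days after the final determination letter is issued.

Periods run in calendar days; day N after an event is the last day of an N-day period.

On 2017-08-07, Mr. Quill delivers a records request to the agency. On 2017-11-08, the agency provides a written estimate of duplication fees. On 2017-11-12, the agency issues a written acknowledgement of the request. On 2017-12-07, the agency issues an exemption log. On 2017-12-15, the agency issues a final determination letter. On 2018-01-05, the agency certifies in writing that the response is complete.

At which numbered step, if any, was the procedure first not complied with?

Step 1

(1) due by 2017-08-07 + 89 days = 2017-11-04; done 2017-11-08 — 4 days late.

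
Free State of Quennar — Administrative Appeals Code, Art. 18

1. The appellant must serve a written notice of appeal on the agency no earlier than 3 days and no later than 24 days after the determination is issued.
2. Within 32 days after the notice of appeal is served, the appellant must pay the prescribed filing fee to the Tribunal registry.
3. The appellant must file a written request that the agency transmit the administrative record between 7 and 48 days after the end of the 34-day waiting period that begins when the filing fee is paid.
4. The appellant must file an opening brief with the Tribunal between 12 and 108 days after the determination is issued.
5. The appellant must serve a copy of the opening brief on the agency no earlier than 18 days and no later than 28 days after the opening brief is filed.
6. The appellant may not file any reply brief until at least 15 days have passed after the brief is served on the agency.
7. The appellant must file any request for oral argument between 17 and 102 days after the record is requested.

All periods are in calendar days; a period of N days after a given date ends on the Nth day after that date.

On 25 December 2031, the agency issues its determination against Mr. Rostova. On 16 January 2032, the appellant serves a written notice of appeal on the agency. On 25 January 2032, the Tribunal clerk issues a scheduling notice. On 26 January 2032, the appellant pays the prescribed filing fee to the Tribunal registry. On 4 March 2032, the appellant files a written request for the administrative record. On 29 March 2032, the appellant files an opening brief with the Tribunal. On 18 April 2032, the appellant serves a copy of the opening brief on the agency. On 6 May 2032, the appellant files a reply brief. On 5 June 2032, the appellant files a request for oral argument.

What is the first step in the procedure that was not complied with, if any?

Step 3

Step 1: the window is 3–24 days after 25 December 2031 (when the determination is issued), so 28 December 2031 through 18 January 2032; done 16 January 2032 — within the window.
Step 2: 32 days after 16 January 2032 (when the notice of appeal is served) is 17 February 2032; completed 26 January 2032, before the deadline.
Step 3: the window is 7–48 days after 29 February 2032 (end of the 34-day waiting period, which began when the filing fee is paid on 26 January 2032), so 7 March 2032 through 17 April 2032; 4 March 2032 is 3 days too early.
That is the first point of non-compliance.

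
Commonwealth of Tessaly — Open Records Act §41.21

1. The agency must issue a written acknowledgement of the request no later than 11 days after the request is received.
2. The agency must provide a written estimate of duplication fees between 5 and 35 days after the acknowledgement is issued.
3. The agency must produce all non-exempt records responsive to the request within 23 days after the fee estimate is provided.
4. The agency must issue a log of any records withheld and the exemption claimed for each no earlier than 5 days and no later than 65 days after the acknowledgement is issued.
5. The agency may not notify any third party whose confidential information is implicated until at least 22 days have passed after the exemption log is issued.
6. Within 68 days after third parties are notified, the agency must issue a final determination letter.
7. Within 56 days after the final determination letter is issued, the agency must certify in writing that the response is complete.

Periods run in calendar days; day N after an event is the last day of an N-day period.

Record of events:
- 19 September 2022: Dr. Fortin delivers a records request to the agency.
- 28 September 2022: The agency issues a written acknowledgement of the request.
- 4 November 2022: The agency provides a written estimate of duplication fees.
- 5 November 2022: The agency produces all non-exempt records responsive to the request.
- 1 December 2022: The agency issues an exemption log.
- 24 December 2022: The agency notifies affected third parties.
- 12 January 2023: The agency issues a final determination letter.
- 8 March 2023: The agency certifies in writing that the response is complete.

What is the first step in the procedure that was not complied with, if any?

Step 2

(1) due by 19 September 2022 + 11 days = 30 September 2022; 28 September 2022 is within that limit.
(2) the permitted window runs from 28 September 2022 + 5 = 3 October 2022 to 28 September 2022 + 35 = 2 November 2022; 4 November 2022 is 2 days past the end of the window.
That is the first point of non-compliance.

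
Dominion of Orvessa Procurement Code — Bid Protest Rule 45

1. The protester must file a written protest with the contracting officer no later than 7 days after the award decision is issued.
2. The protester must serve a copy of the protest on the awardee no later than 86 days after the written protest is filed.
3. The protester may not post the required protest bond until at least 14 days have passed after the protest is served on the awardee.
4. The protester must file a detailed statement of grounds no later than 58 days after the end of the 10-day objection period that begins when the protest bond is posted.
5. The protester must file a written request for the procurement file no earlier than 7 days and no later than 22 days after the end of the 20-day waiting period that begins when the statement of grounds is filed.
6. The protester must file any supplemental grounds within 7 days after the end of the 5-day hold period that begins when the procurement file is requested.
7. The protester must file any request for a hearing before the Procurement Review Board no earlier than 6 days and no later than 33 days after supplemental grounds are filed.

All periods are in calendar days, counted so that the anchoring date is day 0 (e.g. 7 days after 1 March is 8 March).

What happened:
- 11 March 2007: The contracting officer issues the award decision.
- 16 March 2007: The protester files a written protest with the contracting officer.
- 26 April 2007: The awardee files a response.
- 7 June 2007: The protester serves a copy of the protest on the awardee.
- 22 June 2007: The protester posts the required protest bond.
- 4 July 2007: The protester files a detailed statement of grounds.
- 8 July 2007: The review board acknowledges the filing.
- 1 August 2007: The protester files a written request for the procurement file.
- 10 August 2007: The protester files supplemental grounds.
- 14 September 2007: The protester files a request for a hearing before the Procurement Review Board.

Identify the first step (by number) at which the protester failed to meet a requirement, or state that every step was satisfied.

Step 1: 7 days after 11 March 2007 (when the award decision is issued) is 18 March 2007; done 16 March 2007 — timely.
Step 2: 86 days after 16 March 2007 (when the written protest is filed) is 10 June 2007; completed 7 June 2007, before the deadline.
Step 3: the earliest permitted date is 14 days after 7 June 2007 (when the protest is served on the awardee), i.e. 21 June 2007; done 22 June 2007 — permitted.
Step 4: 58 days after 2 July 2007 (end of the 10-day objection period, which began when the protest bond is posted on 22 June 2007) is 29 August 2007; completed 4 July 2007, before the deadline.
Step 5: the window is 7–22 days after 24 July 2007 (end of the 20-day waiting period, which began when the statement of grounds is filed on 4 July 2007), so 31 July 2007 through 15 August 2007; done 1 August 2007, which is between those dates.
Step 6: 7 days after 6 August 2007 (end of the 5-day hold period, which began when the procurement file is requested on 1 August 2007) is 13 August 2007; done 10 August 2007 — timely.
Step 7: the window is 6–33 days after 10 August 2007 (when supplemental grounds are filed), so 16 August 2007 through 12 September 2007; done 14 September 2007 — 2 days after the window closed.
Later steps need not be reached.

Step 7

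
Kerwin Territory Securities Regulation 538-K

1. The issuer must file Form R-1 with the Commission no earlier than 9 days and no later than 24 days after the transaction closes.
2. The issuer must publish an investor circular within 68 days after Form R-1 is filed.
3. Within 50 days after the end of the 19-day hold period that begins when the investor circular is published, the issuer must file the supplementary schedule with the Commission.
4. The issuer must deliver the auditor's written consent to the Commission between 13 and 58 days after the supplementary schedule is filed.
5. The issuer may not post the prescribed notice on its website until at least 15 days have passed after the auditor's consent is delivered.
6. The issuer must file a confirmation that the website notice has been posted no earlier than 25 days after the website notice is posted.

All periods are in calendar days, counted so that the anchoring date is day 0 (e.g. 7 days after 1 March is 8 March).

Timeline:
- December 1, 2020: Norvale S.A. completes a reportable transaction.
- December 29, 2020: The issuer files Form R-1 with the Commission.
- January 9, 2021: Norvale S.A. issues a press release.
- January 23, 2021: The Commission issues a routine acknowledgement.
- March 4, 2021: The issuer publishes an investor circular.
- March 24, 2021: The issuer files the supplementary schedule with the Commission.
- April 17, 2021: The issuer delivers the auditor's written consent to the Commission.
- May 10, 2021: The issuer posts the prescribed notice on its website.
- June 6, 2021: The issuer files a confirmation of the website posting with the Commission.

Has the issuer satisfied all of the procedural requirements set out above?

Step 1: the window is 9–24 days after December 1, 2020 (when the transaction closes), so December 10, 2020 through December 25, 2020; December 29, 2020 is 4 days past the end of the window.

No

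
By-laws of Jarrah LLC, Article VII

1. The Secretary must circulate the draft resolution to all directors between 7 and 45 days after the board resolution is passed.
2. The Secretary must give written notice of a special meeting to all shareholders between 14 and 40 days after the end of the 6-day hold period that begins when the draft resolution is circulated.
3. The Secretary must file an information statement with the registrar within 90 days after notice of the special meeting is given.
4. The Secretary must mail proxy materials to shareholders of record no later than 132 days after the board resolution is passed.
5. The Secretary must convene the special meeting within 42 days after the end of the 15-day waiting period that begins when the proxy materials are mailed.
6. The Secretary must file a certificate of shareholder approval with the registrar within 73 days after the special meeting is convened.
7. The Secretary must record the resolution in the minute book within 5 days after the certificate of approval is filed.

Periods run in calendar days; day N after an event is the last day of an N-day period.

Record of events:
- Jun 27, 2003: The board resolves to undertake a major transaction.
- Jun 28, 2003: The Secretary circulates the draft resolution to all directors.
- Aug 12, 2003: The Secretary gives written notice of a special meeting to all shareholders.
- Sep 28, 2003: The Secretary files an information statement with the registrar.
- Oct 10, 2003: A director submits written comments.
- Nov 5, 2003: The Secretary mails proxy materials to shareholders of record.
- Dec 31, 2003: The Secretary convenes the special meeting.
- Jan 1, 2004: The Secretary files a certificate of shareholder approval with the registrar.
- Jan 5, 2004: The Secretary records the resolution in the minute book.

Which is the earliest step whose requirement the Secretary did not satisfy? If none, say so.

(1) the permitted window runs from Jun 27, 2003 + 7 = Jul 4, 2003 to Jun 27, 2003 + 45 = Aug 11, 2003; Jun 28, 2003 is 6 days too early.
The analysis stops there.

Step 1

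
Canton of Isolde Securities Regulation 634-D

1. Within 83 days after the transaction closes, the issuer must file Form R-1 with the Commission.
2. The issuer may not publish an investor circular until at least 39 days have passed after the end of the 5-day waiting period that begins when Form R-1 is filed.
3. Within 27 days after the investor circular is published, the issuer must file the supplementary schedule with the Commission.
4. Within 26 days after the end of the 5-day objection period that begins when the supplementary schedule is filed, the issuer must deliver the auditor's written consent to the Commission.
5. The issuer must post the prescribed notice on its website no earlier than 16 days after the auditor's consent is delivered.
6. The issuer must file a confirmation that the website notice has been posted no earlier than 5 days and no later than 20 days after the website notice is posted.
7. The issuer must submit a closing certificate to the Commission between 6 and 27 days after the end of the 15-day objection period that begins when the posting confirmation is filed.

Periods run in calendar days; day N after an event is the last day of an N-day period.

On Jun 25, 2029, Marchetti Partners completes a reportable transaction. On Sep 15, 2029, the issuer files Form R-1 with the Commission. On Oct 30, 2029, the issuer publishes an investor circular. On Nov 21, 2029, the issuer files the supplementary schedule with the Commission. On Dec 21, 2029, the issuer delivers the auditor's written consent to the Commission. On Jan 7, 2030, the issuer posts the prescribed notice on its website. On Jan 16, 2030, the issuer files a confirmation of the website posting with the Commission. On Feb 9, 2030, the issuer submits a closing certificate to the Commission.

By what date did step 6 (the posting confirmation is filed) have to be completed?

Step 6 runs from Jan 7, 2030, when the website notice is posted. The window is 5–20 days after Jan 7, 2030; it closes on Jan 27, 2030.

Jan 27, 2030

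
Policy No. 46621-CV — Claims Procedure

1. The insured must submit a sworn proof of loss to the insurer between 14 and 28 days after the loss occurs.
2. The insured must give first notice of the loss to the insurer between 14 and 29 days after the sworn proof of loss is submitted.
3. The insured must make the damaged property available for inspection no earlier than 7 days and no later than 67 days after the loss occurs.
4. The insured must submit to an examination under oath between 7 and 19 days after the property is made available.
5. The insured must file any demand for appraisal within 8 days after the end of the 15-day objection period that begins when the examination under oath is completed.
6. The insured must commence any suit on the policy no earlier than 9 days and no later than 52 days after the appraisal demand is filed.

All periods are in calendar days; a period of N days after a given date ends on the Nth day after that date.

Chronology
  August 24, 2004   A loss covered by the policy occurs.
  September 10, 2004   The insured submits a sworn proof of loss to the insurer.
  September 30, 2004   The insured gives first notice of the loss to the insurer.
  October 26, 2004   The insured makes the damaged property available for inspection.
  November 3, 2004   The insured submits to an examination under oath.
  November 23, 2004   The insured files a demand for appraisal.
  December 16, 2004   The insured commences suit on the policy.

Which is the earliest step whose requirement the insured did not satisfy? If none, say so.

None — every step was satisfied

Step 1: the window is 14–28 days after August 24, 2004 (when the loss occurs), so September 7, 2004 through September 21, 2004; September 10, 2004 falls inside that range.
Step 2: the window is 14–29 days after September 10, 2004 (when the sworn proof of loss is submitted), so September 24, 2004 through October 9, 2004; done September 30, 2004, which is between those dates.
Step 3: the window is 7–67 days after August 24, 2004 (when the loss occurs), so August 31, 2004 through October 30, 2004; done October 26, 2004 — within the window.
Step 4: the window is 7–19 days after October 26, 2004 (when the property is made available), so November 2, 2004 through November 14, 2004; done November 3, 2004 — within the window.
Step 5: 8 days after November 18, 2004 (end of the 15-day objection period, which began when the examination under oath is completed on November 3, 2004) is November 26, 2004; November 23, 2004 is within that limit.
Step 6: the window is 9–52 days after November 23, 2004 (when the appraisal demand is filed), so December 2, 2004 through January 14, 2005; December 16, 2004 falls inside that range.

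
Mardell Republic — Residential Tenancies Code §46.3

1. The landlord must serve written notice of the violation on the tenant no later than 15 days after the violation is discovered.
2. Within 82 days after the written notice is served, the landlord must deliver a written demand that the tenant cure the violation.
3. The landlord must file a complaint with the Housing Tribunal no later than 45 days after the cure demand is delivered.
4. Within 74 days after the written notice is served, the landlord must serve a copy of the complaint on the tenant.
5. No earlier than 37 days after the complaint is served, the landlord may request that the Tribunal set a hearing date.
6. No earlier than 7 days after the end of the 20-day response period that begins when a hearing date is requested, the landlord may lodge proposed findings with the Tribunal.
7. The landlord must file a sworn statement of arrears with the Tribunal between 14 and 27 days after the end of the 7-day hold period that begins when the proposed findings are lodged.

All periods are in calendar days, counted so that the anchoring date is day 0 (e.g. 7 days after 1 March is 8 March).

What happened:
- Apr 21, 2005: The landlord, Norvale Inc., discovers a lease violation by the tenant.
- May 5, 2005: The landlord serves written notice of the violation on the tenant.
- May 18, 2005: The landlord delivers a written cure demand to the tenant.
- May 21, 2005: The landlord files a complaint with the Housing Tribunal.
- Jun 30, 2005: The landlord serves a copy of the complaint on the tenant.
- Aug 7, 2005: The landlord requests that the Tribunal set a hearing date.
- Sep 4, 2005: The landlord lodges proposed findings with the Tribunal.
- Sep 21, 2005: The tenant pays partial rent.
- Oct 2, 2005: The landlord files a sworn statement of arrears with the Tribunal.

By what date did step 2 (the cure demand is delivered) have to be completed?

Step 2 runs from May 5, 2005, when the written notice is served. 82 days after May 5, 2005 is Jul 26, 2005.

Jul 26, 2005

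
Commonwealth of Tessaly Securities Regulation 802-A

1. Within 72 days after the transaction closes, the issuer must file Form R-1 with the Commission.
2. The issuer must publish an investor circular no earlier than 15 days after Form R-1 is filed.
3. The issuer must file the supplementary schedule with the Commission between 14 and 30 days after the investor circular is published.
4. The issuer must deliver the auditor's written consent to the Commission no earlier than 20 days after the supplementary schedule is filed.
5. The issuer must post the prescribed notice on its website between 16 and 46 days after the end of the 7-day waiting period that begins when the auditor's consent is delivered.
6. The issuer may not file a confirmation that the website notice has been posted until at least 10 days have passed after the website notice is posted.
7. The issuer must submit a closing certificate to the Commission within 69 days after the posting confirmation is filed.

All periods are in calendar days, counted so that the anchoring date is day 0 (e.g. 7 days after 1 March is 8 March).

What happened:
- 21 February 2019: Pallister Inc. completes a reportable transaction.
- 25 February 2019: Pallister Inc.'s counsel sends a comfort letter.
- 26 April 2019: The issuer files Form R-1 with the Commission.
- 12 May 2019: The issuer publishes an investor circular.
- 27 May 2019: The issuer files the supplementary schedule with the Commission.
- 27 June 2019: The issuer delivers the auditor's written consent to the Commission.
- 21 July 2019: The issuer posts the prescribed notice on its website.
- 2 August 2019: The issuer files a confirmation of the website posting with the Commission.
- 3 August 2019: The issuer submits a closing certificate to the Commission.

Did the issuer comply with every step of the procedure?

(1) due by 21 February 2019 + 72 days = 4 May 2019; done 26 April 2019 — timely.
(2) permitted from 26 April 2019 + 15 days = 11 May 2019 onward; done 12 May 2019, after the minimum wait.
(3) the permitted window runs from 12 May 2019 + 14 = 26 May 2019 to 12 May 2019 + 30 = 11 June 2019; 27 May 2019 falls inside that range.
(4) permitted from 27 May 2019 + 20 days = 16 June 2019 onward; 27 June 2019 is on or after that date.
(5) the permitted window runs from 4 July 2019 + 16 = 20 July 2019 to 4 July 2019 + 46 = 19 August 2019; done 21 July 2019 — within the window.
(6) permitted from 21 July 2019 + 10 days = 31 July 2019 onward; done 2 August 2019 — permitted.
(7) due by 2 August 2019 + 69 days = 10 October 2019; 3 August 2019 is within that limit.

Yes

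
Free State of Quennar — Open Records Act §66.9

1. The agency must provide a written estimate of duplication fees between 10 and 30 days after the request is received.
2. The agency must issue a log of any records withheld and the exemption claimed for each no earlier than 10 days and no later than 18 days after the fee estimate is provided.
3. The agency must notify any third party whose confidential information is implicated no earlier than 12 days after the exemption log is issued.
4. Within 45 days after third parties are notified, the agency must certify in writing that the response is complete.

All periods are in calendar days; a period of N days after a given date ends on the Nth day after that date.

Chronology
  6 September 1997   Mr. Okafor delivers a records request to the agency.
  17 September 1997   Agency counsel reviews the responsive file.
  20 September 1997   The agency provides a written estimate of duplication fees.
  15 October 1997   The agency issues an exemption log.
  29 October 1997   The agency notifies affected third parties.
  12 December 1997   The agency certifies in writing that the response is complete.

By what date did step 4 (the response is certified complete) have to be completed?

13 December 1997

Step 4 runs from 29 October 1997, when third parties are notified. 45 days after 29 October 1997 is 13 December 1997.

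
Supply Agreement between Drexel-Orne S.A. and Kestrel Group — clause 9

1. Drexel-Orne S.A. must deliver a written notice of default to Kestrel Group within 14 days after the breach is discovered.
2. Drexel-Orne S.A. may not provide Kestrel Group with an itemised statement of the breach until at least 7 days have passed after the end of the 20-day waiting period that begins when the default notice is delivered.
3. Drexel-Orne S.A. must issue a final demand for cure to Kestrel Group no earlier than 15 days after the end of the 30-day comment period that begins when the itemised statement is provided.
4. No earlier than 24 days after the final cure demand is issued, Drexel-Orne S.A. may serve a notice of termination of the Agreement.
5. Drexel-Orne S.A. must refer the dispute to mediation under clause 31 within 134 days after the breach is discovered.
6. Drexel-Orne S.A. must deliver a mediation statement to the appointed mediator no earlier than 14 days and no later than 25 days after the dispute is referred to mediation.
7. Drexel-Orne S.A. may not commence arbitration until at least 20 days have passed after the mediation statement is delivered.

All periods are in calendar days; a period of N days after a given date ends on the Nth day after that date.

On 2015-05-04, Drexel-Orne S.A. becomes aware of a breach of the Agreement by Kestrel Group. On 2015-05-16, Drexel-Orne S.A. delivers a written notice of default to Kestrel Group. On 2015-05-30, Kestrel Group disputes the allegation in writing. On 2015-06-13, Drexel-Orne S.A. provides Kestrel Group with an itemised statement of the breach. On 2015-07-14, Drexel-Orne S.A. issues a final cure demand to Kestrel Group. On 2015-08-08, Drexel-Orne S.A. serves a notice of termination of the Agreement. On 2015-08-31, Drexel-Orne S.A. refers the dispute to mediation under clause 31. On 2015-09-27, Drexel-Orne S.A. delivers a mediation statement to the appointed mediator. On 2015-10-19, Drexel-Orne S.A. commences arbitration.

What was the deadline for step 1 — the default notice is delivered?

Step 1 runs from 2015-05-04, when the breach is discovered. 14 days after 2015-05-04 is 2015-05-18.

2015-05-18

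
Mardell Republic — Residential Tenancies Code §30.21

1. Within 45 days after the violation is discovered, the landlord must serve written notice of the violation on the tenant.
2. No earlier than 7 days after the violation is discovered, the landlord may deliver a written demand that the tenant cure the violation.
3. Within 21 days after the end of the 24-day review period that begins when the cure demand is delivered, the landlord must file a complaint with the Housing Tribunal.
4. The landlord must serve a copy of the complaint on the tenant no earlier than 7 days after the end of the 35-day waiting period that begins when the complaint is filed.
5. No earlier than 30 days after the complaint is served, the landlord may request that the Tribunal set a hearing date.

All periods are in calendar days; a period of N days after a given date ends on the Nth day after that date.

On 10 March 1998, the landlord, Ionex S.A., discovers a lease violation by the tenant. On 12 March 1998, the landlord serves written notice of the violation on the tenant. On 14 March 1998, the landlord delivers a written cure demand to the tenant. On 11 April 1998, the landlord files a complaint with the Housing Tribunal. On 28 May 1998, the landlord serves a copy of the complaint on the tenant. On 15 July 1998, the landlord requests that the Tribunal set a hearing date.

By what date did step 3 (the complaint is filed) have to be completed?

28 April 1998

The cure demand is delivered on 14 March 1998; the 24-day review period therefore ends 7 April 1998, and step 3 runs from that date. 21 days after 7 April 1998 is 28 April 1998.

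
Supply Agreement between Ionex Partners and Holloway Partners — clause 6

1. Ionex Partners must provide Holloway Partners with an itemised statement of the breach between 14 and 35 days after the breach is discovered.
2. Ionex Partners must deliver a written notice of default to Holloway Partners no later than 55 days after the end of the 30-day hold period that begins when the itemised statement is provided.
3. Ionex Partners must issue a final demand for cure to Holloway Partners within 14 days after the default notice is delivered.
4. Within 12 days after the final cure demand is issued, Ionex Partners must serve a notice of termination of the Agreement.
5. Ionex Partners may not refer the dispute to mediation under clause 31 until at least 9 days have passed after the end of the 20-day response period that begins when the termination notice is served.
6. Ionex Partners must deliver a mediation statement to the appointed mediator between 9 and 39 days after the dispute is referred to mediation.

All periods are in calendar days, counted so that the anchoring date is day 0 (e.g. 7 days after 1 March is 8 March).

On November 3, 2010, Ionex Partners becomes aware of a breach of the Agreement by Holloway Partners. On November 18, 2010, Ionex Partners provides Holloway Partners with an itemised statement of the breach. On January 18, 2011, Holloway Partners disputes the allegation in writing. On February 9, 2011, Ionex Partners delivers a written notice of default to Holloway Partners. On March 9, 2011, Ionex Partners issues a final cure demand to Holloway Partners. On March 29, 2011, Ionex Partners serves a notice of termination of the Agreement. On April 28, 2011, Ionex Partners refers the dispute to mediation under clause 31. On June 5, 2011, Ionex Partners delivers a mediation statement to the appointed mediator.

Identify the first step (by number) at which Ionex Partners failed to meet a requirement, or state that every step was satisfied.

Step 1: the window is 14–35 days after November 3, 2010 (when the breach is discovered), so November 17, 2010 through December 8, 2010; done November 18, 2010 — within the window.
Step 2: 55 days after December 18, 2010 (end of the 30-day hold period, which began when the itemised statement is provided on November 18, 2010) is February 11, 2011; completed February 9, 2011, before the deadline.
Step 3: 14 days after February 9, 2011 (when the default notice is delivered) is February 23, 2011; not done until March 9, 2011, 14 days after the deadline.
No need to go further; step 3 was not satisfied.

Step 3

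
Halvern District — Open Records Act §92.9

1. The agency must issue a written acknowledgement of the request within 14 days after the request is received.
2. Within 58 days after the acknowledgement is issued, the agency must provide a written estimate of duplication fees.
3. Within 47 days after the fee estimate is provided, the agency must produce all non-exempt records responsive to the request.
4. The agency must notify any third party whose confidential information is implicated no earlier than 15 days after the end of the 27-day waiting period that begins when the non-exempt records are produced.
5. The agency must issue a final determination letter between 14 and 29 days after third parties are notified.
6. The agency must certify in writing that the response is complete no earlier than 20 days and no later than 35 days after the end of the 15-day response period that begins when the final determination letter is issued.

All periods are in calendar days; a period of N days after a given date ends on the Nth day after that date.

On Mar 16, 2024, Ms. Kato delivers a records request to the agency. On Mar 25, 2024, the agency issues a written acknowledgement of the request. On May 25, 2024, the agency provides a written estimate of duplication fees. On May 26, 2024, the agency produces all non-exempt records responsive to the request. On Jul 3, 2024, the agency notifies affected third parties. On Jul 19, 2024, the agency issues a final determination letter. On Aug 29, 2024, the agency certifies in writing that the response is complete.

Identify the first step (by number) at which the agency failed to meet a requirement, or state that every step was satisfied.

(1) due by Mar 16, 2024 + 14 days = Mar 30, 2024; completed Mar 25, 2024, before the deadline.
(2) due by Mar 25, 2024 + 58 days = May 22, 2024; May 25, 2024 misses that deadline by 3 days.

Step 2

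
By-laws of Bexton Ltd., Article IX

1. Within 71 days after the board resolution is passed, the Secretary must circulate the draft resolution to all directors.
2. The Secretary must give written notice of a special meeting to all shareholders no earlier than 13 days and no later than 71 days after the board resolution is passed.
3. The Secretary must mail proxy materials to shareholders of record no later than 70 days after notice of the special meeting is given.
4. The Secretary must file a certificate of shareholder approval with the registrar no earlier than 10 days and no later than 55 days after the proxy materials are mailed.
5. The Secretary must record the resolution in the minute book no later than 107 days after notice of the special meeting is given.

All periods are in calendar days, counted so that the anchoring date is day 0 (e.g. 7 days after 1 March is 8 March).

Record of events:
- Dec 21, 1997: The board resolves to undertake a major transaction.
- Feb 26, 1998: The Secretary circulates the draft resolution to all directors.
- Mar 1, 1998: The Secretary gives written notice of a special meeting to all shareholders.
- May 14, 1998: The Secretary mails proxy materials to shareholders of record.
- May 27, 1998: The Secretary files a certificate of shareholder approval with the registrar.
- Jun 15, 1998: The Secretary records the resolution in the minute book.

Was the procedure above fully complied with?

No

(1) due by Dec 21, 1997 + 71 days = Mar 2, 1998; Feb 26, 1998 is within that limit.
(2) the permitted window runs from Dec 21, 1997 + 13 = Jan 3, 1998 to Dec 21, 1997 + 71 = Mar 2, 1998; done Mar 1, 1998 — within the window.
(3) due by Mar 1, 1998 + 70 days = May 10, 1998; not done until May 14, 1998, 4 days after the deadline.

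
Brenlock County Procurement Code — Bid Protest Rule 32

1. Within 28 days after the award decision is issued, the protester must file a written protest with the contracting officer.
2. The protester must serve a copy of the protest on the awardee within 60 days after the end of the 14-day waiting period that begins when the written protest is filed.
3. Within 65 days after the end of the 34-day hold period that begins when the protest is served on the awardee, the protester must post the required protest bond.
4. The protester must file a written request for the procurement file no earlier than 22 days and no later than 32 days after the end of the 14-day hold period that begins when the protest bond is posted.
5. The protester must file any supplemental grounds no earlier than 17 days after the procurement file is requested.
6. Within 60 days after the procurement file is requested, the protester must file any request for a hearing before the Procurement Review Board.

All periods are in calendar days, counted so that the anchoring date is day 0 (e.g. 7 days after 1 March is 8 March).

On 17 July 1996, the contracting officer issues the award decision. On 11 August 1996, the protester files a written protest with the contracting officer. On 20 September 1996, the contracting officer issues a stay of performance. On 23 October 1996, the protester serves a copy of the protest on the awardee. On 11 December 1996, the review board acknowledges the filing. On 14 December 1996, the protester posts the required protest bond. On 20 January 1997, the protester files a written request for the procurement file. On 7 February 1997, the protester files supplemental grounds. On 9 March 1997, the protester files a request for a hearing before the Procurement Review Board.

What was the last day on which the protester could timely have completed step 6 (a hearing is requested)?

Step 6 runs from 20 January 1997, when the procurement file is requested. 60 days after 20 January 1997 is 21 March 1997.

21 March 1997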